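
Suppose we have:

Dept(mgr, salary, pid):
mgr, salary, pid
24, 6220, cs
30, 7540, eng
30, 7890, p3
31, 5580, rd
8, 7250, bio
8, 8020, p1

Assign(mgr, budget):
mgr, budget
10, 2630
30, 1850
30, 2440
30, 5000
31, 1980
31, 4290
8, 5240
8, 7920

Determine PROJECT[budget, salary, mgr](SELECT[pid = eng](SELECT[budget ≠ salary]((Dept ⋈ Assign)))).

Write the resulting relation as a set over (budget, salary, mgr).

{(1850, 7540, 30), (2440, 7540, 30), (5000, 7540, 30)}

Natural join on mgr: {(30, 7540, eng, 1850), (30, 7540, eng, 2440), (30, 7540, eng, 5000), (30, 7890, p3, 1850), (30, 7890, p3, 2440), (30, 7890, p3, 5000), (31, 5580, rd, 1980), (31, 5580, rd, 4290), (8, 7250, bio, 5240), (8, 7250, bio, 7920), (8, 8020, p1, 5240), (8, 8020, p1, 7920)}
σ[budget ≠ salary]: keep tuples satisfying budget ≠ salary → {(30, 7540, eng, 1850), (30, 7540, eng, 2440), (30, 7540, eng, 5000), (30, 7890, p3, 1850), (30, 7890, p3, 2440), (30, 7890, p3, 5000), (31, 5580, rd, 1980), (31, 5580, rd, 4290), (8, 7250, bio, 5240), (8, 7250, bio, 7920), (8, 8020, p1, 5240), (8, 8020, p1, 7920)}
σ[pid = eng]: keep tuples satisfying pid = eng → {(30, 7540, eng, 1850), (30, 7540, eng, 2440), (30, 7540, eng, 5000)}
Keep only column(s) budget, salary, mgr: {(1850, 7540, 30), (2440, 7540, 30), (5000, 7540, 30)}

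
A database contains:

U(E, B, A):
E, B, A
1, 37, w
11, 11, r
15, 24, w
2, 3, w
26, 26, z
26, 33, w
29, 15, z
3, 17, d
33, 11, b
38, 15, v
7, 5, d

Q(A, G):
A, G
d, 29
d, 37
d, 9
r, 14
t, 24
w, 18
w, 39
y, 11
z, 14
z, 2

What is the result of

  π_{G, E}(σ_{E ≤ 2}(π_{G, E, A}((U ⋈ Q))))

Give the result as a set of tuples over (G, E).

{(18, 1), (18, 2), (39, 1), (39, 2)}

Natural join on A: {(1, 37, w, 18), (1, 37, w, 39), (11, 11, r, 14), (15, 24, w, 18), (15, 24, w, 39), (2, 3, w, 18), (2, 3, w, 39), (26, 26, z, 14), (26, 26, z, 2), (26, 33, w, 18), (26, 33, w, 39), (29, 15, z, 14), (29, 15, z, 2), (3, 17, d, 29), (3, 17, d, 37), (3, 17, d, 9), (7, 5, d, 29), (7, 5, d, 37), (7, 5, d, 9)}
π_{G, E, A} gives {(14, 11, r), (14, 26, z), (14, 29, z), (18, 1, w), (18, 15, w), (18, 2, w), (18, 26, w), (2, 26, z), (2, 29, z), (29, 3, d), (29, 7, d), (37, 3, d), (37, 7, d), (39, 1, w), (39, 15, w), (39, 2, w), (39, 26, w), (9, 3, d), (9, 7, d)}.
Filtering on E ≤ 2 leaves {(18, 1, w), (18, 2, w), (39, 1, w), (39, 2, w)}.
π_{G, E} gives {(18, 1), (18, 2), (39, 1), (39, 2)}.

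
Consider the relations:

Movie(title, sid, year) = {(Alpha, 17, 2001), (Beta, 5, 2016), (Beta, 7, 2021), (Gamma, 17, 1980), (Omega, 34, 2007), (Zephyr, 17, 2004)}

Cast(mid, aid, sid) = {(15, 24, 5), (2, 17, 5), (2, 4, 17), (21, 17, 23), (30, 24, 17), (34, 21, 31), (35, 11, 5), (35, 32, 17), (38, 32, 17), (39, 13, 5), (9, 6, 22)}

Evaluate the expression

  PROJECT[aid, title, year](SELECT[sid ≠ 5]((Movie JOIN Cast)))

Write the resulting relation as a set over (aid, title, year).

Movie ⋈ Cast (natural join on sid): {(Alpha, 17, 2001, 2, 4), (Alpha, 17, 2001, 30, 24), (Alpha, 17, 2001, 35, 32), (Alpha, 17, 2001, 38, 32), (Beta, 5, 2016, 15, 24), (Beta, 5, 2016, 2, 17), (Beta, 5, 2016, 35, 11), (Beta, 5, 2016, 39, 13), (Gamma, 17, 1980, 2, 4), (Gamma, 17, 1980, 30, 24), (Gamma, 17, 1980, 35, 32), (Gamma, 17, 1980, 38, 32), (Zephyr, 17, 2004, 2, 4), (Zephyr, 17, 2004, 30, 24), (Zephyr, 17, 2004, 35, 32), (Zephyr, 17, 2004, 38, 32)}
Filtering on sid ≠ 5 leaves {(Alpha, 17, 2001, 2, 4), (Alpha, 17, 2001, 30, 24), (Alpha, 17, 2001, 35, 32), (Alpha, 17, 2001, 38, 32), (Gamma, 17, 1980, 2, 4), (Gamma, 17, 1980, 30, 24), (Gamma, 17, 1980, 35, 32), (Gamma, 17, 1980, 38, 32), (Zephyr, 17, 2004, 2, 4), (Zephyr, 17, 2004, 30, 24), (Zephyr, 17, 2004, 35, 32), (Zephyr, 17, 2004, 38, 32)}.
Projecting to aid, title, year (3 duplicate(s) eliminated): {(24, Alpha, 2001), (24, Gamma, 1980), (24, Zephyr, 2004), (32, Alpha, 2001), (32, Gamma, 1980), (32, Zephyr, 2004), (4, Alpha, 2001), (4, Gamma, 1980), (4, Zephyr, 2004)}

{(24, Alpha, 2001), (24, Gamma, 1980), (24, Zephyr, 2004), (32, Alpha, 2001), (32, Gamma, 1980), (32, Zephyr, 2004), (4, Alpha, 2001), (4, Gamma, 1980), (4, Zephyr, 2004)}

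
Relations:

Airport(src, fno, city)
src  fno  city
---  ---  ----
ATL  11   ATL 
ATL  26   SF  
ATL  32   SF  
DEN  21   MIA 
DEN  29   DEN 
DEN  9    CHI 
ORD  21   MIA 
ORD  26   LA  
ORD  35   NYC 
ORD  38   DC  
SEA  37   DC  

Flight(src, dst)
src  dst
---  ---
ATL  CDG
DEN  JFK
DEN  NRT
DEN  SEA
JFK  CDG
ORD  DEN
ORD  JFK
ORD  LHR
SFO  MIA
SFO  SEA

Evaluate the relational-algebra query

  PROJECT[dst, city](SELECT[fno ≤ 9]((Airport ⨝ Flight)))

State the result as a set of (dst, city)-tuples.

Airport ⋈ Flight (natural join on src): {(ATL, 11, ATL, CDG), (ATL, 26, SF, CDG), (ATL, 32, SF, CDG), (DEN, 21, MIA, JFK), (DEN, 21, MIA, NRT), (DEN, 21, MIA, SEA), (DEN, 29, DEN, JFK), (DEN, 29, DEN, NRT), (DEN, 29, DEN, SEA), (DEN, 9, CHI, JFK), (DEN, 9, CHI, NRT), (DEN, 9, CHI, SEA), (ORD, 21, MIA, DEN), (ORD, 21, MIA, JFK), (ORD, 21, MIA, LHR), (ORD, 26, LA, DEN), (ORD, 26, LA, JFK), (ORD, 26, LA, LHR), (ORD, 35, NYC, DEN), (ORD, 35, NYC, JFK), (ORD, 35, NYC, LHR), (ORD, 38, DC, DEN), (ORD, 38, DC, JFK), (ORD, 38, DC, LHR)}
Filtering on fno ≤ 9 leaves {(DEN, 9, CHI, JFK), (DEN, 9, CHI, NRT), (DEN, 9, CHI, SEA)}.
π_{dst, city} gives {(JFK, CHI), (NRT, CHI), (SEA, CHI)}.

{(JFK, CHI), (NRT, CHI), (SEA, CHI)}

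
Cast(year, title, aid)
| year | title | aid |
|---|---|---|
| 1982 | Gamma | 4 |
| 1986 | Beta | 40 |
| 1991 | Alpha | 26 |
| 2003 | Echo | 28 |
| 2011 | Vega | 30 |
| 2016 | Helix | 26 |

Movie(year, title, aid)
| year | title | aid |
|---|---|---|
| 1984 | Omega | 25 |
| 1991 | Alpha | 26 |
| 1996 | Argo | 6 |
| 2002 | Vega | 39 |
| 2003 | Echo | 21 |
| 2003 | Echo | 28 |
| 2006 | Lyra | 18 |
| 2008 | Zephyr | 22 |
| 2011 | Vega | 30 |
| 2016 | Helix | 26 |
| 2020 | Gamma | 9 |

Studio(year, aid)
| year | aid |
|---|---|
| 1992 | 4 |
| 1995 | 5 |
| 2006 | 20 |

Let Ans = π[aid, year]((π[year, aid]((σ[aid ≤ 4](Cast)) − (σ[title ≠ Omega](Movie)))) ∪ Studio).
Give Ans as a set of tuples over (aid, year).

{(20, 2006), (4, 1982), (4, 1992), (5, 1995)}

σ[aid ≤ 4]: keep tuples satisfying aid ≤ 4 → {(1982, Gamma, 4)}
σ[title ≠ Omega]: keep tuples satisfying title ≠ Omega → {(1991, Alpha, 26), (1996, Argo, 6), (2002, Vega, 39), (2003, Echo, 21), (2003, Echo, 28), (2006, Lyra, 18), (2008, Zephyr, 22), (2011, Vega, 30), (2016, Helix, 26), (2020, Gamma, 9)}
Taking the difference: {(1982, Gamma, 4)}
Keep only column(s) year, aid: {(1982, 4)}
Taking the union: {(1982, 4), (1992, 4), (1995, 5), (2006, 20)}
Keep only column(s) aid, year: {(20, 2006), (4, 1982), (4, 1992), (5, 1995)}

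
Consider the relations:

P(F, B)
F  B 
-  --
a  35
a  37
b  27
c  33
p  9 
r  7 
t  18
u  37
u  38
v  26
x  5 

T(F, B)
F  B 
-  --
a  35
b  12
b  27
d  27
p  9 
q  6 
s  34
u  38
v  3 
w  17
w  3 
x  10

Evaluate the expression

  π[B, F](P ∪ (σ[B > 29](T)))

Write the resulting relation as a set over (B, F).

Selection B > 29: {(a, 35), (s, 34), (u, 38)}
Taking the union: {(a, 35), (a, 37), (b, 27), (c, 33), (p, 9), (r, 7), (s, 34), (t, 18), (u, 37), (u, 38), (v, 26), (x, 5)}
π_{B, F} gives {(18, t), (26, v), (27, b), (33, c), (34, s), (35, a), (37, a), (37, u), (38, u), (5, x), (7, r), (9, p)}.

{(18, t), (26, v), (27, b), (33, c), (34, s), (35, a), (37, a), (37, u), (38, u), (5, x), (7, r), (9, p)}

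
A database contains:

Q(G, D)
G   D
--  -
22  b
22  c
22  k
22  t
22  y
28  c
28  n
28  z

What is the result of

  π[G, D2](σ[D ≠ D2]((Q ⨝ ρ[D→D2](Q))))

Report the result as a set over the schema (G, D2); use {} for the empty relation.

ρ[D→D2]: schema becomes (G, D2); tuples unchanged.
Q ⋈ ρ[D→D2](Q) (natural join on G): {(22, b, b), (22, b, c), (22, b, k), (22, b, t), (22, b, y), (22, c, b), (22, c, c), (22, c, k), (22, c, t), (22, c, y), (22, k, b), (22, k, c), (22, k, k), (22, k, t), (22, k, y), (22, t, b), (22, t, c), (22, t, k), (22, t, t), (22, t, y), (22, y, b), (22, y, c), (22, y, k), (22, y, t), (22, y, y), (28, c, c), (28, c, n), (28, c, z), (28, n, c), (28, n, n), (28, n, z), (28, z, c), (28, z, n), (28, z, z)}
σ[D ≠ D2]: keep tuples satisfying D ≠ D2 → {(22, b, c), (22, b, k), (22, b, t), (22, b, y), (22, c, b), (22, c, k), (22, c, t), (22, c, y), (22, k, b), (22, k, c), (22, k, t), (22, k, y), (22, t, b), (22, t, c), (22, t, k), (22, t, y), (22, y, b), (22, y, c), (22, y, k), (22, y, t), (28, c, n), (28, c, z), (28, n, c), (28, n, z), (28, z, c), (28, z, n)}
Keep only column(s) G, D2 (18 duplicate(s) eliminated): {(22, b), (22, c), (22, k), (22, t), (22, y), (28, c), (28, n), (28, z)}

{(22, b), (22, c), (22, k), (22, t), (22, y), (28, c), (28, n), (28, z)}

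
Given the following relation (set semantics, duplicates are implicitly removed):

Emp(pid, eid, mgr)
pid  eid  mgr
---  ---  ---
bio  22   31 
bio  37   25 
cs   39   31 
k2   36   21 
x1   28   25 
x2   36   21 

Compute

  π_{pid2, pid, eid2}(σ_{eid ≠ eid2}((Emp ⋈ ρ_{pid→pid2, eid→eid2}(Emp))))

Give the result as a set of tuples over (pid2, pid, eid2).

{(bio, cs, 22), (bio, x1, 37), (cs, bio, 39), (x1, bio, 28)}

ρ[pid→pid2, eid→eid2]: schema becomes (pid2, eid2, mgr); tuples unchanged.
Joining Emp and ρ_{pid→pid2, eid→eid2}(Emp) on mgr yields {(bio, 22, 31, bio, 22), (bio, 22, 31, cs, 39), (bio, 37, 25, bio, 37), (bio, 37, 25, x1, 28), (cs, 39, 31, bio, 22), (cs, 39, 31, cs, 39), (k2, 36, 21, k2, 36), (k2, 36, 21, x2, 36), (x1, 28, 25, bio, 37), (x1, 28, 25, x1, 28), (x2, 36, 21, k2, 36), (x2, 36, 21, x2, 36)}.
Filtering on eid ≠ eid2 leaves {(bio, 22, 31, cs, 39), (bio, 37, 25, x1, 28), (cs, 39, 31, bio, 22), (x1, 28, 25, bio, 37)}.
π[pid2, pid, eid2]: project onto (pid2, pid, eid2) → {(bio, cs, 22), (bio, x1, 37), (cs, bio, 39), (x1, bio, 28)}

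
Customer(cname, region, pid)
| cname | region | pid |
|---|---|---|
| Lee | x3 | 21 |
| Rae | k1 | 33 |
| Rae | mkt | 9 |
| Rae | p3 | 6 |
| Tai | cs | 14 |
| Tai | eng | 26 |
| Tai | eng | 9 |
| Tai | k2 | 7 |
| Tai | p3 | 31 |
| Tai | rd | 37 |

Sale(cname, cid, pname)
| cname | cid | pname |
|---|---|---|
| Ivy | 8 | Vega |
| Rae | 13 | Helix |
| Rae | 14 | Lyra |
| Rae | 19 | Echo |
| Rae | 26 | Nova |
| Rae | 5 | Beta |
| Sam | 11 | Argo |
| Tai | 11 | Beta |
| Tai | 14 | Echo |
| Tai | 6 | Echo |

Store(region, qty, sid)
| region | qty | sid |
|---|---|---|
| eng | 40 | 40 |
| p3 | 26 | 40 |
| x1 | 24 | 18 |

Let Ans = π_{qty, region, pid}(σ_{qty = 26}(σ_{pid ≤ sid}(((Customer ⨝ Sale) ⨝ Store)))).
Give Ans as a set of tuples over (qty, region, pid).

{(26, p3, 31), (26, p3, 6)}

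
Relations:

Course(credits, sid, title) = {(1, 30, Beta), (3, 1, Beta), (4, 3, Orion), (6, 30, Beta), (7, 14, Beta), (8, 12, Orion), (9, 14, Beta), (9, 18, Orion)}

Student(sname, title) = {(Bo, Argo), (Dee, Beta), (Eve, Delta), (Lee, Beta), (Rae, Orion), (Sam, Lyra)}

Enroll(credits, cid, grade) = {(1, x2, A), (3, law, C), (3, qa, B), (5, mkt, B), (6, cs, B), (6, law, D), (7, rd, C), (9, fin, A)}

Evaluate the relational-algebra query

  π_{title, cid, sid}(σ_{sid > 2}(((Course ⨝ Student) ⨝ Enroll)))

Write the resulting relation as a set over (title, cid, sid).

Course ⋈ Student (natural join on title): {(1, 30, Beta, Dee), (1, 30, Beta, Lee), (3, 1, Beta, Dee), (3, 1, Beta, Lee), (4, 3, Orion, Rae), (6, 30, Beta, Dee), (6, 30, Beta, Lee), (7, 14, Beta, Dee), (7, 14, Beta, Lee), (8, 12, Orion, Rae), (9, 14, Beta, Dee), (9, 14, Beta, Lee), (9, 18, Orion, Rae)}
(Course ⨝ Student) ⋈ Enroll (natural join on credits): {(1, 30, Beta, Dee, x2, A), (1, 30, Beta, Lee, x2, A), (3, 1, Beta, Dee, law, C), (3, 1, Beta, Dee, qa, B), (3, 1, Beta, Lee, law, C), (3, 1, Beta, Lee, qa, B), (6, 30, Beta, Dee, cs, B), (6, 30, Beta, Dee, law, D), (6, 30, Beta, Lee, cs, B), (6, 30, Beta, Lee, law, D), (7, 14, Beta, Dee, rd, C), (7, 14, Beta, Lee, rd, C), (9, 14, Beta, Dee, fin, A), (9, 14, Beta, Lee, fin, A), (9, 18, Orion, Rae, fin, A)}
σ[sid > 2]: keep tuples satisfying sid > 2 → {(1, 30, Beta, Dee, x2, A), (1, 30, Beta, Lee, x2, A), (6, 30, Beta, Dee, cs, B), (6, 30, Beta, Dee, law, D), (6, 30, Beta, Lee, cs, B), (6, 30, Beta, Lee, law, D), (7, 14, Beta, Dee, rd, C), (7, 14, Beta, Lee, rd, C), (9, 14, Beta, Dee, fin, A), (9, 14, Beta, Lee, fin, A), (9, 18, Orion, Rae, fin, A)}
π[title, cid, sid]: project onto (title, cid, sid) (5 duplicate(s) eliminated) → {(Beta, cs, 30), (Beta, fin, 14), (Beta, law, 30), (Beta, rd, 14), (Beta, x2, 30), (Orion, fin, 18)}

{(Beta, cs, 30), (Beta, fin, 14), (Beta, law, 30), (Beta, rd, 14), (Beta, x2, 30), (Orion, fin, 18)}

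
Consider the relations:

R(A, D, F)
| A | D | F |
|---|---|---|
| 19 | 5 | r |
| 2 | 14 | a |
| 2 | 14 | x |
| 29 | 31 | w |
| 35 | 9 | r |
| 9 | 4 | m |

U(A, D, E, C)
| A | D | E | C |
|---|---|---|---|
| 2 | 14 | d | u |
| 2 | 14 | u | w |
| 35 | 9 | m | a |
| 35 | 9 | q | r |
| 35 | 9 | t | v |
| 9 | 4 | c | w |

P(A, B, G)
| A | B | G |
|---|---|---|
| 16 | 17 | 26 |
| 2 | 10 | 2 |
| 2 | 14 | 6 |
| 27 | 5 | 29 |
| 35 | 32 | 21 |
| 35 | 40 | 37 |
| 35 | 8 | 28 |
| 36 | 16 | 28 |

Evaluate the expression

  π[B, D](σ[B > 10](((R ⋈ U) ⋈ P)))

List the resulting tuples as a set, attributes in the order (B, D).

{(14, 14), (32, 9), (40, 9)}

R ⋈ U (natural join on A, D): {(2, 14, a, d, u), (2, 14, a, u, w), (2, 14, x, d, u), (2, 14, x, u, w), (35, 9, r, m, a), (35, 9, r, q, r), (35, 9, r, t, v), (9, 4, m, c, w)}
(R ⋈ U) ⋈ P (natural join on A): {(2, 14, a, d, u, 10, 2), (2, 14, a, d, u, 14, 6), (2, 14, a, u, w, 10, 2), (2, 14, a, u, w, 14, 6), (2, 14, x, d, u, 10, 2), (2, 14, x, d, u, 14, 6), (2, 14, x, u, w, 10, 2), (2, 14, x, u, w, 14, 6), (35, 9, r, m, a, 32, 21), (35, 9, r, m, a, 40, 37), (35, 9, r, m, a, 8, 28), (35, 9, r, q, r, 32, 21), (35, 9, r, q, r, 40, 37), (35, 9, r, q, r, 8, 28), (35, 9, r, t, v, 32, 21), (35, 9, r, t, v, 40, 37), (35, 9, r, t, v, 8, 28)}
Apply σ_{B > 10}; surviving tuples: {(2, 14, a, d, u, 14, 6), (2, 14, a, u, w, 14, 6), (2, 14, x, d, u, 14, 6), (2, 14, x, u, w, 14, 6), (35, 9, r, m, a, 32, 21), (35, 9, r, m, a, 40, 37), (35, 9, r, q, r, 32, 21), (35, 9, r, q, r, 40, 37), (35, 9, r, t, v, 32, 21), (35, 9, r, t, v, 40, 37)}
Keep only column(s) B, D (7 duplicate(s) eliminated): {(14, 14), (32, 9), (40, 9)}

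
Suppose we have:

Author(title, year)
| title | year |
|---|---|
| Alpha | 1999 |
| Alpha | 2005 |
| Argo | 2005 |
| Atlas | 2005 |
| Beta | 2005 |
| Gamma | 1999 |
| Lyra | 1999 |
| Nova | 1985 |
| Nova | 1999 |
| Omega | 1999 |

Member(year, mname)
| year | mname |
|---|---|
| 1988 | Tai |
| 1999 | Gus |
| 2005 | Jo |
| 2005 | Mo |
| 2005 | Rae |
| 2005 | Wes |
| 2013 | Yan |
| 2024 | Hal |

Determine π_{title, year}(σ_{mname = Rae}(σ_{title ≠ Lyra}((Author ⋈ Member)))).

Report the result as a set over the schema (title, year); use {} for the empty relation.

Author ⋈ Member (natural join on year): {(Alpha, 1999, Gus), (Alpha, 2005, Jo), (Alpha, 2005, Mo), (Alpha, 2005, Rae), (Alpha, 2005, Wes), (Argo, 2005, Jo), (Argo, 2005, Mo), (Argo, 2005, Rae), (Argo, 2005, Wes), (Atlas, 2005, Jo), (Atlas, 2005, Mo), (Atlas, 2005, Rae), (Atlas, 2005, Wes), (Beta, 2005, Jo), (Beta, 2005, Mo), (Beta, 2005, Rae), (Beta, 2005, Wes), (Gamma, 1999, Gus), (Lyra, 1999, Gus), (Nova, 1999, Gus), (Omega, 1999, Gus)}
Selection title ≠ Lyra: {(Alpha, 1999, Gus), (Alpha, 2005, Jo), (Alpha, 2005, Mo), (Alpha, 2005, Rae), (Alpha, 2005, Wes), (Argo, 2005, Jo), (Argo, 2005, Mo), (Argo, 2005, Rae), (Argo, 2005, Wes), (Atlas, 2005, Jo), (Atlas, 2005, Mo), (Atlas, 2005, Rae), (Atlas, 2005, Wes), (Beta, 2005, Jo), (Beta, 2005, Mo), (Beta, 2005, Rae), (Beta, 2005, Wes), (Gamma, 1999, Gus), (Nova, 1999, Gus), (Omega, 1999, Gus)}
Selection mname = Rae: {(Alpha, 2005, Rae), (Argo, 2005, Rae), (Atlas, 2005, Rae), (Beta, 2005, Rae)}
Keep only column(s) title, year: {(Alpha, 2005), (Argo, 2005), (Atlas, 2005), (Beta, 2005)}

{(Alpha, 2005), (Argo, 2005), (Atlas, 2005), (Beta, 2005)}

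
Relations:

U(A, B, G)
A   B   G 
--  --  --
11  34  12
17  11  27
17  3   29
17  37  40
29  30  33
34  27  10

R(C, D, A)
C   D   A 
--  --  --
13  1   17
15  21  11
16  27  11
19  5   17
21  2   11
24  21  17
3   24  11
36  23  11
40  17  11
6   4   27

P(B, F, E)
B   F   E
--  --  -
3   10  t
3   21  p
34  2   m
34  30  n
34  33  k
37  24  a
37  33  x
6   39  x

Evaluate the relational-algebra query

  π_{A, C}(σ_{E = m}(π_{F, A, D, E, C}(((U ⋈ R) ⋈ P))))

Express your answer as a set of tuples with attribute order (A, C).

{(11, 15), (11, 16), (11, 21), (11, 3), (11, 36), (11, 40)}

U ⋈ R (natural join on A): {(11, 34, 12, 15, 21), (11, 34, 12, 16, 27), (11, 34, 12, 21, 2), (11, 34, 12, 3, 24), (11, 34, 12, 36, 23), (11, 34, 12, 40, 17), (17, 11, 27, 13, 1), (17, 11, 27, 19, 5), (17, 11, 27, 24, 21), (17, 3, 29, 13, 1), (17, 3, 29, 19, 5), (17, 3, 29, 24, 21), (17, 37, 40, 13, 1), (17, 37, 40, 19, 5), (17, 37, 40, 24, 21)}
(U ⋈ R) ⋈ P (natural join on B): {(11, 34, 12, 15, 21, 2, m), (11, 34, 12, 15, 21, 30, n), (11, 34, 12, 15, 21, 33, k), (11, 34, 12, 16, 27, 2, m), (11, 34, 12, 16, 27, 30, n), (11, 34, 12, 16, 27, 33, k), (11, 34, 12, 21, 2, 2, m), (11, 34, 12, 21, 2, 30, n), (11, 34, 12, 21, 2, 33, k), (11, 34, 12, 3, 24, 2, m), (11, 34, 12, 3, 24, 30, n), (11, 34, 12, 3, 24, 33, k), (11, 34, 12, 36, 23, 2, m), (11, 34, 12, 36, 23, 30, n), (11, 34, 12, 36, 23, 33, k), (11, 34, 12, 40, 17, 2, m), (11, 34, 12, 40, 17, 30, n), (11, 34, 12, 40, 17, 33, k), (17, 3, 29, 13, 1, 10, t), (17, 3, 29, 13, 1, 21, p), (17, 3, 29, 19, 5, 10, t), (17, 3, 29, 19, 5, 21, p), (17, 3, 29, 24, 21, 10, t), (17, 3, 29, 24, 21, 21, p), (17, 37, 40, 13, 1, 24, a), (17, 37, 40, 13, 1, 33, x), (17, 37, 40, 19, 5, 24, a), (17, 37, 40, 19, 5, 33, x), (17, 37, 40, 24, 21, 24, a), (17, 37, 40, 24, 21, 33, x)}
π[F, A, D, E, C]: project onto (F, A, D, E, C) → {(10, 17, 1, t, 13), (10, 17, 21, t, 24), (10, 17, 5, t, 19), (2, 11, 17, m, 40), (2, 11, 2, m, 21), (2, 11, 21, m, 15), (2, 11, 23, m, 36), (2, 11, 24, m, 3), (2, 11, 27, m, 16), (21, 17, 1, p, 13), (21, 17, 21, p, 24), (21, 17, 5, p, 19), (24, 17, 1, a, 13), (24, 17, 21, a, 24), (24, 17, 5, a, 19), (30, 11, 17, n, 40), (30, 11, 2, n, 21), (30, 11, 21, n, 15), (30, 11, 23, n, 36), (30, 11, 24, n, 3), (30, 11, 27, n, 16), (33, 11, 17, k, 40), (33, 11, 2, k, 21), (33, 11, 21, k, 15), (33, 11, 23, k, 36), (33, 11, 24, k, 3), (33, 11, 27, k, 16), (33, 17, 1, x, 13), (33, 17, 21, x, 24), (33, 17, 5, x, 19)}
Filtering on E = m leaves {(2, 11, 17, m, 40), (2, 11, 2, m, 21), (2, 11, 21, m, 15), (2, 11, 23, m, 36), (2, 11, 24, m, 3), (2, 11, 27, m, 16)}.
π[A, C]: project onto (A, C) → {(11, 15), (11, 16), (11, 21), (11, 3), (11, 36), (11, 40)}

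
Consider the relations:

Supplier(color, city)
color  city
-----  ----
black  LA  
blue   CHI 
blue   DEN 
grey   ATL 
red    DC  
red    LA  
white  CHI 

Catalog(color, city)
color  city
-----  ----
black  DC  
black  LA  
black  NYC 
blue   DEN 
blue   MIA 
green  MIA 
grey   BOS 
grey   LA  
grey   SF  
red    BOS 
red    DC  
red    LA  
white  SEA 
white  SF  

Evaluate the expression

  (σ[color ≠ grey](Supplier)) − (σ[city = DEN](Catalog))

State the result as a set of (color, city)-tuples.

{(black, LA), (blue, CHI), (red, DC), (red, LA), (white, CHI)}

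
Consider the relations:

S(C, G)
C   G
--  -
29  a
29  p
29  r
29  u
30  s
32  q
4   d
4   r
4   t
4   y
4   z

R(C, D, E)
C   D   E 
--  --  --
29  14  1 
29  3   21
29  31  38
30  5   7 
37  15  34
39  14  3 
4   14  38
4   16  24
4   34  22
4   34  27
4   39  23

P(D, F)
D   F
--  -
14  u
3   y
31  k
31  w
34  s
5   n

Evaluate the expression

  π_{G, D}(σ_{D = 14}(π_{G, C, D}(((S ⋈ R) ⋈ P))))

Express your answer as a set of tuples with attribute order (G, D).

{(a, 14), (d, 14), (p, 14), (r, 14), (t, 14), (u, 14), (y, 14), (z, 14)}

S ⋈ R (natural join on C): {(29, a, 14, 1), (29, a, 3, 21), (29, a, 31, 38), (29, p, 14, 1), (29, p, 3, 21), (29, p, 31, 38), (29, r, 14, 1), (29, r, 3, 21), (29, r, 31, 38), (29, u, 14, 1), (29, u, 3, 21), (29, u, 31, 38), (30, s, 5, 7), (4, d, 14, 38), (4, d, 16, 24), (4, d, 34, 22), (4, d, 34, 27), (4, d, 39, 23), (4, r, 14, 38), (4, r, 16, 24), (4, r, 34, 22), (4, r, 34, 27), (4, r, 39, 23), (4, t, 14, 38), (4, t, 16, 24), (4, t, 34, 22), (4, t, 34, 27), (4, t, 39, 23), (4, y, 14, 38), (4, y, 16, 24), (4, y, 34, 22), (4, y, 34, 27), (4, y, 39, 23), (4, z, 14, 38), (4, z, 16, 24), (4, z, 34, 22), (4, z, 34, 27), (4, z, 39, 23)}
(S ⋈ R) ⋈ P (natural join on D): {(29, a, 14, 1, u), (29, a, 3, 21, y), (29, a, 31, 38, k), (29, a, 31, 38, w), (29, p, 14, 1, u), (29, p, 3, 21, y), (29, p, 31, 38, k), (29, p, 31, 38, w), (29, r, 14, 1, u), (29, r, 3, 21, y), (29, r, 31, 38, k), (29, r, 31, 38, w), (29, u, 14, 1, u), (29, u, 3, 21, y), (29, u, 31, 38, k), (29, u, 31, 38, w), (30, s, 5, 7, n), (4, d, 14, 38, u), (4, d, 34, 22, s), (4, d, 34, 27, s), (4, r, 14, 38, u), (4, r, 34, 22, s), (4, r, 34, 27, s), (4, t, 14, 38, u), (4, t, 34, 22, s), (4, t, 34, 27, s), (4, y, 14, 38, u), (4, y, 34, 22, s), (4, y, 34, 27, s), (4, z, 14, 38, u), (4, z, 34, 22, s), (4, z, 34, 27, s)}
Projecting to G, C, D (9 duplicate(s) eliminated): {(a, 29, 14), (a, 29, 3), (a, 29, 31), (d, 4, 14), (d, 4, 34), (p, 29, 14), (p, 29, 3), (p, 29, 31), (r, 29, 14), (r, 29, 3), (r, 29, 31), (r, 4, 14), (r, 4, 34), (s, 30, 5), (t, 4, 14), (t, 4, 34), (u, 29, 14), (u, 29, 3), (u, 29, 31), (y, 4, 14), (y, 4, 34), (z, 4, 14), (z, 4, 34)}
σ[D = 14]: keep tuples satisfying D = 14 → {(a, 29, 14), (d, 4, 14), (p, 29, 14), (r, 29, 14), (r, 4, 14), (t, 4, 14), (u, 29, 14), (y, 4, 14), (z, 4, 14)}
Projecting to G, D (1 duplicate(s) eliminated): {(a, 14), (d, 14), (p, 14), (r, 14), (t, 14), (u, 14), (y, 14), (z, 14)}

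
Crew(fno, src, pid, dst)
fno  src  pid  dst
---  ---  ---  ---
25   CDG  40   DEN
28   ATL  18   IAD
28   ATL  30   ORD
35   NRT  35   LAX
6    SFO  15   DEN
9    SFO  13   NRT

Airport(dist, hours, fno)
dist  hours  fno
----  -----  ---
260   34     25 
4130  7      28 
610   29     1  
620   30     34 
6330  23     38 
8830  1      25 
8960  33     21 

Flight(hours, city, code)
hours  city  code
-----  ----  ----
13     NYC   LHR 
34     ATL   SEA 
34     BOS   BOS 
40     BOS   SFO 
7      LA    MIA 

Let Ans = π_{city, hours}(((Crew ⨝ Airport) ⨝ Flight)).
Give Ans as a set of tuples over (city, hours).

{(ATL, 34), (BOS, 34), (LA, 7)}

Crew ⋈ Airport (natural join on fno): {(25, CDG, 40, DEN, 260, 34), (25, CDG, 40, DEN, 8830, 1), (28, ATL, 18, IAD, 4130, 7), (28, ATL, 30, ORD, 4130, 7)}
(Crew ⨝ Airport) ⋈ Flight (natural join on hours): {(25, CDG, 40, DEN, 260, 34, ATL, SEA), (25, CDG, 40, DEN, 260, 34, BOS, BOS), (28, ATL, 18, IAD, 4130, 7, LA, MIA), (28, ATL, 30, ORD, 4130, 7, LA, MIA)}
π_{city, hours} gives {(ATL, 34), (BOS, 34), (LA, 7)} (1 duplicate(s) eliminated).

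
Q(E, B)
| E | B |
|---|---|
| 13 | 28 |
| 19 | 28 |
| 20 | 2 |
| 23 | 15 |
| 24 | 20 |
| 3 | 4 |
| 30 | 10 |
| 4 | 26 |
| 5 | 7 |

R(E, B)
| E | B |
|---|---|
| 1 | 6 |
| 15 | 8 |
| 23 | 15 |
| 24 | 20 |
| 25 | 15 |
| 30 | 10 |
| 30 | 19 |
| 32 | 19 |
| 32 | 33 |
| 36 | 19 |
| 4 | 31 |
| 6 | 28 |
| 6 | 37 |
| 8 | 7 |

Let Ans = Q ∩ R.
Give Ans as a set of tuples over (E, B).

{(23, 15), (24, 20), (30, 10)}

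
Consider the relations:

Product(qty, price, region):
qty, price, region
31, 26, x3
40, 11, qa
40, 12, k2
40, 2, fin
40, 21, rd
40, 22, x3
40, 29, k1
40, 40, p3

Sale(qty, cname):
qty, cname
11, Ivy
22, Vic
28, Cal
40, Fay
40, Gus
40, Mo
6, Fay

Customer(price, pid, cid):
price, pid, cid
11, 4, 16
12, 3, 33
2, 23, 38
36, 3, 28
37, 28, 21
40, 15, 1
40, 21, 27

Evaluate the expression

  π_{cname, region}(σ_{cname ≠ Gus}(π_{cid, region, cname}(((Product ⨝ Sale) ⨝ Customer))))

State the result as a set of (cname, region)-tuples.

Natural join on qty: {(40, 11, qa, Fay), (40, 11, qa, Gus), (40, 11, qa, Mo), (40, 12, k2, Fay), (40, 12, k2, Gus), (40, 12, k2, Mo), (40, 2, fin, Fay), (40, 2, fin, Gus), (40, 2, fin, Mo), (40, 21, rd, Fay), (40, 21, rd, Gus), (40, 21, rd, Mo), (40, 22, x3, Fay), (40, 22, x3, Gus), (40, 22, x3, Mo), (40, 29, k1, Fay), (40, 29, k1, Gus), (40, 29, k1, Mo), (40, 40, p3, Fay), (40, 40, p3, Gus), (40, 40, p3, Mo)}
Natural join on price: {(40, 11, qa, Fay, 4, 16), (40, 11, qa, Gus, 4, 16), (40, 11, qa, Mo, 4, 16), (40, 12, k2, Fay, 3, 33), (40, 12, k2, Gus, 3, 33), (40, 12, k2, Mo, 3, 33), (40, 2, fin, Fay, 23, 38), (40, 2, fin, Gus, 23, 38), (40, 2, fin, Mo, 23, 38), (40, 40, p3, Fay, 15, 1), (40, 40, p3, Fay, 21, 27), (40, 40, p3, Gus, 15, 1), (40, 40, p3, Gus, 21, 27), (40, 40, p3, Mo, 15, 1), (40, 40, p3, Mo, 21, 27)}
Projecting to cid, region, cname: {(1, p3, Fay), (1, p3, Gus), (1, p3, Mo), (16, qa, Fay), (16, qa, Gus), (16, qa, Mo), (27, p3, Fay), (27, p3, Gus), (27, p3, Mo), (33, k2, Fay), (33, k2, Gus), (33, k2, Mo), (38, fin, Fay), (38, fin, Gus), (38, fin, Mo)}
σ[cname ≠ Gus]: keep tuples satisfying cname ≠ Gus → {(1, p3, Fay), (1, p3, Mo), (16, qa, Fay), (16, qa, Mo), (27, p3, Fay), (27, p3, Mo), (33, k2, Fay), (33, k2, Mo), (38, fin, Fay), (38, fin, Mo)}
Projecting to cname, region (2 duplicate(s) eliminated): {(Fay, fin), (Fay, k2), (Fay, p3), (Fay, qa), (Mo, fin), (Mo, k2), (Mo, p3), (Mo, qa)}

{(Fay, fin), (Fay, k2), (Fay, p3), (Fay, qa), (Mo, fin), (Mo, k2), (Mo, p3), (Mo, qa)}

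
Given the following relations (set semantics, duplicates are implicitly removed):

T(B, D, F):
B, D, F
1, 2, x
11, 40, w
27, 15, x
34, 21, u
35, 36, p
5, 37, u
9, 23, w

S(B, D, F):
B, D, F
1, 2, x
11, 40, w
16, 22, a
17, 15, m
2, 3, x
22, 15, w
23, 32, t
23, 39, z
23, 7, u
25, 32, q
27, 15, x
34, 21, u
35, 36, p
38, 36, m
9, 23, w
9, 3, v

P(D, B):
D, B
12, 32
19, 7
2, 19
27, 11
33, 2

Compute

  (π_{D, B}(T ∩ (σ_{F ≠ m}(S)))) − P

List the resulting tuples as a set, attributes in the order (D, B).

{(15, 27), (2, 1), (21, 34), (23, 9), (36, 35), (40, 11)}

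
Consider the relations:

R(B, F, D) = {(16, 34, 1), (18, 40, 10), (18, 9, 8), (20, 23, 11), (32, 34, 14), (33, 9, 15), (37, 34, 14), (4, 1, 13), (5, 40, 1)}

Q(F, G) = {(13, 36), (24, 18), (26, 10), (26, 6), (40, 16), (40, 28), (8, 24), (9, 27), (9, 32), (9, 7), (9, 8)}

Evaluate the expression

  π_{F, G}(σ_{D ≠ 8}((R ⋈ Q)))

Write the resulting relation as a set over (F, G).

{(40, 16), (40, 28), (9, 27), (9, 32), (9, 7), (9, 8)}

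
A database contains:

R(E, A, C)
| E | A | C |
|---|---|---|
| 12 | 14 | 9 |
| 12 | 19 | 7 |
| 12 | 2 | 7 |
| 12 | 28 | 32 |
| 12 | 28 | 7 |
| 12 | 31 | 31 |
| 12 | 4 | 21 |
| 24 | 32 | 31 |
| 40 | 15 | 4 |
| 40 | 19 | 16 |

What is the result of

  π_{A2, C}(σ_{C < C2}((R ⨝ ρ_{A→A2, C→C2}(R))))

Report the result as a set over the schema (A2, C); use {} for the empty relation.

{(14, 7), (19, 4), (28, 21), (28, 31), (28, 7), (28, 9), (31, 21), (31, 7), (31, 9), (4, 7), (4, 9)}

ρ[A→A2, C→C2]: schema becomes (E, A2, C2); tuples unchanged.
Natural join on E: {(12, 14, 9, 14, 9), (12, 14, 9, 19, 7), (12, 14, 9, 2, 7), (12, 14, 9, 28, 32), (12, 14, 9, 28, 7), (12, 14, 9, 31, 31), (12, 14, 9, 4, 21), (12, 19, 7, 14, 9), (12, 19, 7, 19, 7), (12, 19, 7, 2, 7), (12, 19, 7, 28, 32), (12, 19, 7, 28, 7), (12, 19, 7, 31, 31), (12, 19, 7, 4, 21), (12, 2, 7, 14, 9), (12, 2, 7, 19, 7), (12, 2, 7, 2, 7), (12, 2, 7, 28, 32), (12, 2, 7, 28, 7), (12, 2, 7, 31, 31), (12, 2, 7, 4, 21), (12, 28, 32, 14, 9), (12, 28, 32, 19, 7), (12, 28, 32, 2, 7), (12, 28, 32, 28, 32), (12, 28, 32, 28, 7), (12, 28, 32, 31, 31), (12, 28, 32, 4, 21), (12, 28, 7, 14, 9), (12, 28, 7, 19, 7), (12, 28, 7, 2, 7), (12, 28, 7, 28, 32), (12, 28, 7, 28, 7), (12, 28, 7, 31, 31), (12, 28, 7, 4, 21), (12, 31, 31, 14, 9), (12, 31, 31, 19, 7), (12, 31, 31, 2, 7), (12, 31, 31, 28, 32), (12, 31, 31, 28, 7), (12, 31, 31, 31, 31), (12, 31, 31, 4, 21), (12, 4, 21, 14, 9), (12, 4, 21, 19, 7), (12, 4, 21, 2, 7), (12, 4, 21, 28, 32), (12, 4, 21, 28, 7), (12, 4, 21, 31, 31), (12, 4, 21, 4, 21), (24, 32, 31, 32, 31), (40, 15, 4, 15, 4), (40, 15, 4, 19, 16), (40, 19, 16, 15, 4), (40, 19, 16, 19, 16)}
Apply σ_{C < C2}; surviving tuples: {(12, 14, 9, 28, 32), (12, 14, 9, 31, 31), (12, 14, 9, 4, 21), (12, 19, 7, 14, 9), (12, 19, 7, 28, 32), (12, 19, 7, 31, 31), (12, 19, 7, 4, 21), (12, 2, 7, 14, 9), (12, 2, 7, 28, 32), (12, 2, 7, 31, 31), (12, 2, 7, 4, 21), (12, 28, 7, 14, 9), (12, 28, 7, 28, 32), (12, 28, 7, 31, 31), (12, 28, 7, 4, 21), (12, 31, 31, 28, 32), (12, 4, 21, 28, 32), (12, 4, 21, 31, 31), (40, 15, 4, 19, 16)}
Projecting to A2, C (8 duplicate(s) eliminated): {(14, 7), (19, 4), (28, 21), (28, 31), (28, 7), (28, 9), (31, 21), (31, 7), (31, 9), (4, 7), (4, 9)}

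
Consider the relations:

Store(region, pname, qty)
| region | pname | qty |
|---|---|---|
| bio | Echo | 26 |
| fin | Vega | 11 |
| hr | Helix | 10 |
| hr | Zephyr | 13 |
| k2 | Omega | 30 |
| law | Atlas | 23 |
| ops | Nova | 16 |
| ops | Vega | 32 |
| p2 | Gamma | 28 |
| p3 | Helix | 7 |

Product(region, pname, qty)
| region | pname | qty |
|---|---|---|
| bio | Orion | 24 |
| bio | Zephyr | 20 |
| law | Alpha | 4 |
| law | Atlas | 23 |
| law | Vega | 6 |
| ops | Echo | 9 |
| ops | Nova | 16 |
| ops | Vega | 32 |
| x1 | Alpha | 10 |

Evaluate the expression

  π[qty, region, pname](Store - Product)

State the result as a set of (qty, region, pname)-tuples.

Difference: {(bio, Echo, 26), (fin, Vega, 11), (hr, Helix, 10), (hr, Zephyr, 13), (k2, Omega, 30), (law, Atlas, 23), (ops, Nova, 16), (ops, Vega, 32), (p2, Gamma, 28), (p3, Helix, 7)} with {(bio, Orion, 24), (bio, Zephyr, 20), (law, Alpha, 4), (law, Atlas, 23), (law, Vega, 6), (ops, Echo, 9), (ops, Nova, 16), (ops, Vega, 32), (x1, Alpha, 10)} → {(bio, Echo, 26), (fin, Vega, 11), (hr, Helix, 10), (hr, Zephyr, 13), (k2, Omega, 30), (p2, Gamma, 28), (p3, Helix, 7)}
Projecting to qty, region, pname: {(10, hr, Helix), (11, fin, Vega), (13, hr, Zephyr), (26, bio, Echo), (28, p2, Gamma), (30, k2, Omega), (7, p3, Helix)}

{(10, hr, Helix), (11, fin, Vega), (13, hr, Zephyr), (26, bio, Echo), (28, p2, Gamma), (30, k2, Omega), (7, p3, Helix)}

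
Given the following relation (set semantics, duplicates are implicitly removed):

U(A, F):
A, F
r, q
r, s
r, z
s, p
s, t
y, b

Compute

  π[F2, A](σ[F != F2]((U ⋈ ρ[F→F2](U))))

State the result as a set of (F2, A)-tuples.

ρ[F→F2]: schema becomes (A, F2); tuples unchanged.
U ⋈ ρ[F→F2](U) (natural join on A): {(r, q, q), (r, q, s), (r, q, z), (r, s, q), (r, s, s), (r, s, z), (r, z, q), (r, z, s), (r, z, z), (s, p, p), (s, p, t), (s, t, p), (s, t, t), (y, b, b)}
Selection F != F2: {(r, q, s), (r, q, z), (r, s, q), (r, s, z), (r, z, q), (r, z, s), (s, p, t), (s, t, p)}
π_{F2, A} gives {(p, s), (q, r), (s, r), (t, s), (z, r)} (3 duplicate(s) eliminated).

{(p, s), (q, r), (s, r), (t, s), (z, r)}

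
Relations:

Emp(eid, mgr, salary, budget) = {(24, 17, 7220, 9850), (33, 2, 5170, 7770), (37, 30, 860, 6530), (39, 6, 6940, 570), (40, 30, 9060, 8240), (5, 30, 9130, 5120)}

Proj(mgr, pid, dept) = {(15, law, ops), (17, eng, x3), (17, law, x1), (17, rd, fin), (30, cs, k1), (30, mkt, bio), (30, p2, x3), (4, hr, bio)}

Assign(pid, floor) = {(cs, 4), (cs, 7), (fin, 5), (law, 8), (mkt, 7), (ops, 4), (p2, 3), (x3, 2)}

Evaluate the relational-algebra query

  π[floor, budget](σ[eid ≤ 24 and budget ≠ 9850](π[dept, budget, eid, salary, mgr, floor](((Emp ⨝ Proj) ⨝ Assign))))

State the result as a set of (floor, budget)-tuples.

{(3, 5120), (4, 5120), (7, 5120)}

Natural join on mgr: {(24, 17, 7220, 9850, eng, x3), (24, 17, 7220, 9850, law, x1), (24, 17, 7220, 9850, rd, fin), (37, 30, 860, 6530, cs, k1), (37, 30, 860, 6530, mkt, bio), (37, 30, 860, 6530, p2, x3), (40, 30, 9060, 8240, cs, k1), (40, 30, 9060, 8240, mkt, bio), (40, 30, 9060, 8240, p2, x3), (5, 30, 9130, 5120, cs, k1), (5, 30, 9130, 5120, mkt, bio), (5, 30, 9130, 5120, p2, x3)}
Natural join on pid: {(24, 17, 7220, 9850, law, x1, 8), (37, 30, 860, 6530, cs, k1, 4), (37, 30, 860, 6530, cs, k1, 7), (37, 30, 860, 6530, mkt, bio, 7), (37, 30, 860, 6530, p2, x3, 3), (40, 30, 9060, 8240, cs, k1, 4), (40, 30, 9060, 8240, cs, k1, 7), (40, 30, 9060, 8240, mkt, bio, 7), (40, 30, 9060, 8240, p2, x3, 3), (5, 30, 9130, 5120, cs, k1, 4), (5, 30, 9130, 5120, cs, k1, 7), (5, 30, 9130, 5120, mkt, bio, 7), (5, 30, 9130, 5120, p2, x3, 3)}
Keep only column(s) dept, budget, eid, salary, mgr, floor: {(bio, 5120, 5, 9130, 30, 7), (bio, 6530, 37, 860, 30, 7), (bio, 8240, 40, 9060, 30, 7), (k1, 5120, 5, 9130, 30, 4), (k1, 5120, 5, 9130, 30, 7), (k1, 6530, 37, 860, 30, 4), (k1, 6530, 37, 860, 30, 7), (k1, 8240, 40, 9060, 30, 4), (k1, 8240, 40, 9060, 30, 7), (x1, 9850, 24, 7220, 17, 8), (x3, 5120, 5, 9130, 30, 3), (x3, 6530, 37, 860, 30, 3), (x3, 8240, 40, 9060, 30, 3)}
Apply σ_{eid ≤ 24 and budget ≠ 9850}; surviving tuples: {(bio, 5120, 5, 9130, 30, 7), (k1, 5120, 5, 9130, 30, 4), (k1, 5120, 5, 9130, 30, 7), (x3, 5120, 5, 9130, 30, 3)}
Keep only column(s) floor, budget (1 duplicate(s) eliminated): {(3, 5120), (4, 5120), (7, 5120)}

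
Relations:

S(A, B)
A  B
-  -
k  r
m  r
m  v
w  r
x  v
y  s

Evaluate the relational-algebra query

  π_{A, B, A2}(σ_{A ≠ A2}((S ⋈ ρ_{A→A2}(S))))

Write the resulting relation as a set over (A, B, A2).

{(k, r, m), (k, r, w), (m, r, k), (m, r, w), (m, v, x), (w, r, k), (w, r, m), (x, v, m)}

ρ[A→A2]: schema becomes (A2, B); tuples unchanged.
Natural join on B: {(k, r, k), (k, r, m), (k, r, w), (m, r, k), (m, r, m), (m, r, w), (m, v, m), (m, v, x), (w, r, k), (w, r, m), (w, r, w), (x, v, m), (x, v, x), (y, s, y)}
Apply σ_{A ≠ A2}; surviving tuples: {(k, r, m), (k, r, w), (m, r, k), (m, r, w), (m, v, x), (w, r, k), (w, r, m), (x, v, m)}
π_{A, B, A2} gives {(k, r, m), (k, r, w), (m, r, k), (m, r, w), (m, v, x), (w, r, k), (w, r, m), (x, v, m)}.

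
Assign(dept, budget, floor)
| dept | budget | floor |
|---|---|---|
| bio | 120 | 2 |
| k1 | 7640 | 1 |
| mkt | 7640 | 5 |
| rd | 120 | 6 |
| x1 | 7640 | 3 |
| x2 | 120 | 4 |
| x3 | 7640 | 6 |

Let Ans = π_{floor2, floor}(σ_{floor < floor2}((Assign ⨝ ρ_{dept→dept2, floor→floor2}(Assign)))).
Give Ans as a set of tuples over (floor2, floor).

ρ[dept→dept2, floor→floor2]: schema becomes (dept2, budget, floor2); tuples unchanged.
Assign ⋈ ρ_{dept→dept2, floor→floor2}(Assign) (natural join on budget): {(bio, 120, 2, bio, 2), (bio, 120, 2, rd, 6), (bio, 120, 2, x2, 4), (k1, 7640, 1, k1, 1), (k1, 7640, 1, mkt, 5), (k1, 7640, 1, x1, 3), (k1, 7640, 1, x3, 6), (mkt, 7640, 5, k1, 1), (mkt, 7640, 5, mkt, 5), (mkt, 7640, 5, x1, 3), (mkt, 7640, 5, x3, 6), (rd, 120, 6, bio, 2), (rd, 120, 6, rd, 6), (rd, 120, 6, x2, 4), (x1, 7640, 3, k1, 1), (x1, 7640, 3, mkt, 5), (x1, 7640, 3, x1, 3), (x1, 7640, 3, x3, 6), (x2, 120, 4, bio, 2), (x2, 120, 4, rd, 6), (x2, 120, 4, x2, 4), (x3, 7640, 6, k1, 1), (x3, 7640, 6, mkt, 5), (x3, 7640, 6, x1, 3), (x3, 7640, 6, x3, 6)}
Filtering on floor < floor2 leaves {(bio, 120, 2, rd, 6), (bio, 120, 2, x2, 4), (k1, 7640, 1, mkt, 5), (k1, 7640, 1, x1, 3), (k1, 7640, 1, x3, 6), (mkt, 7640, 5, x3, 6), (x1, 7640, 3, mkt, 5), (x1, 7640, 3, x3, 6), (x2, 120, 4, rd, 6)}.
Keep only column(s) floor2, floor: {(3, 1), (4, 2), (5, 1), (5, 3), (6, 1), (6, 2), (6, 3), (6, 4), (6, 5)}

{(3, 1), (4, 2), (5, 1), (5, 3), (6, 1), (6, 2), (6, 3), (6, 4), (6, 5)}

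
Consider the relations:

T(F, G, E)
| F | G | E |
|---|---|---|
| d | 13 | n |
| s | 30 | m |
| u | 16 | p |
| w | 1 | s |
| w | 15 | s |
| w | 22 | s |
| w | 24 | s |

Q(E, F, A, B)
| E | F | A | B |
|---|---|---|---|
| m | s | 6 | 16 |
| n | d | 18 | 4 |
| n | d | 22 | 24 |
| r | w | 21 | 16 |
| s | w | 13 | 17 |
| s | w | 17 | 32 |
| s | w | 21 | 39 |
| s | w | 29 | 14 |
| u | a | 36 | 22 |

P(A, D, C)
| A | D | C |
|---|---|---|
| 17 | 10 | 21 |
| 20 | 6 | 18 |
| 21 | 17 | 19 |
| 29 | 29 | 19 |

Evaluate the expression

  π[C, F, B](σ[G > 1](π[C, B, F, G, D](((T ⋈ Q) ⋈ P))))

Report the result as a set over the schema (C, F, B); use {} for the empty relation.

{(19, w, 14), (19, w, 39), (21, w, 32)}

Joining T and Q on F, E yields {(d, 13, n, 18, 4), (d, 13, n, 22, 24), (s, 30, m, 6, 16), (w, 1, s, 13, 17), (w, 1, s, 17, 32), (w, 1, s, 21, 39), (w, 1, s, 29, 14), (w, 15, s, 13, 17), (w, 15, s, 17, 32), (w, 15, s, 21, 39), (w, 15, s, 29, 14), (w, 22, s, 13, 17), (w, 22, s, 17, 32), (w, 22, s, 21, 39), (w, 22, s, 29, 14), (w, 24, s, 13, 17), (w, 24, s, 17, 32), (w, 24, s, 21, 39), (w, 24, s, 29, 14)}.
Joining (T ⋈ Q) and P on A yields {(w, 1, s, 17, 32, 10, 21), (w, 1, s, 21, 39, 17, 19), (w, 1, s, 29, 14, 29, 19), (w, 15, s, 17, 32, 10, 21), (w, 15, s, 21, 39, 17, 19), (w, 15, s, 29, 14, 29, 19), (w, 22, s, 17, 32, 10, 21), (w, 22, s, 21, 39, 17, 19), (w, 22, s, 29, 14, 29, 19), (w, 24, s, 17, 32, 10, 21), (w, 24, s, 21, 39, 17, 19), (w, 24, s, 29, 14, 29, 19)}.
π_{C, B, F, G, D} gives {(19, 14, w, 1, 29), (19, 14, w, 15, 29), (19, 14, w, 22, 29), (19, 14, w, 24, 29), (19, 39, w, 1, 17), (19, 39, w, 15, 17), (19, 39, w, 22, 17), (19, 39, w, 24, 17), (21, 32, w, 1, 10), (21, 32, w, 15, 10), (21, 32, w, 22, 10), (21, 32, w, 24, 10)}.
Selection G > 1: {(19, 14, w, 15, 29), (19, 14, w, 22, 29), (19, 14, w, 24, 29), (19, 39, w, 15, 17), (19, 39, w, 22, 17), (19, 39, w, 24, 17), (21, 32, w, 15, 10), (21, 32, w, 22, 10), (21, 32, w, 24, 10)}
π_{C, F, B} gives {(19, w, 14), (19, w, 39), (21, w, 32)} (6 duplicate(s) eliminated).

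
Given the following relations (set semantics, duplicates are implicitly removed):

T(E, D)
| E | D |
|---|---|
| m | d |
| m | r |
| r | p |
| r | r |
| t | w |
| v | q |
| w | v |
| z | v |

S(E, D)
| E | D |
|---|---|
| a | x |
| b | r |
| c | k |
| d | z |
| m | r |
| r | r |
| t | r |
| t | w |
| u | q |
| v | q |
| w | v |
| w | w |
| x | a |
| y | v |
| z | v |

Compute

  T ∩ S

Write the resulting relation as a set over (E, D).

{(m, r), (r, r), (t, w), (v, q), (w, v), (z, v)}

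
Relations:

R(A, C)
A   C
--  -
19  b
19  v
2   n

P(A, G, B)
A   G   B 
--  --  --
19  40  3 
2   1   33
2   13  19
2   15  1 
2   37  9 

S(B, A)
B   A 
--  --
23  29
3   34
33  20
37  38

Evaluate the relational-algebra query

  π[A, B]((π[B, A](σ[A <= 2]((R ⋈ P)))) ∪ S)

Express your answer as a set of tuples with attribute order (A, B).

Joining R and P on A yields {(19, b, 40, 3), (19, v, 40, 3), (2, n, 1, 33), (2, n, 13, 19), (2, n, 15, 1), (2, n, 37, 9)}.
Apply σ_{A <= 2}; surviving tuples: {(2, n, 1, 33), (2, n, 13, 19), (2, n, 15, 1), (2, n, 37, 9)}
π_{B, A} gives {(1, 2), (19, 2), (33, 2), (9, 2)}.
Taking the union: {(1, 2), (19, 2), (23, 29), (3, 34), (33, 2), (33, 20), (37, 38), (9, 2)}
π_{A, B} gives {(2, 1), (2, 19), (2, 33), (2, 9), (20, 33), (29, 23), (34, 3), (38, 37)}.

{(2, 1), (2, 19), (2, 33), (2, 9), (20, 33), (29, 23), (34, 3), (38, 37)}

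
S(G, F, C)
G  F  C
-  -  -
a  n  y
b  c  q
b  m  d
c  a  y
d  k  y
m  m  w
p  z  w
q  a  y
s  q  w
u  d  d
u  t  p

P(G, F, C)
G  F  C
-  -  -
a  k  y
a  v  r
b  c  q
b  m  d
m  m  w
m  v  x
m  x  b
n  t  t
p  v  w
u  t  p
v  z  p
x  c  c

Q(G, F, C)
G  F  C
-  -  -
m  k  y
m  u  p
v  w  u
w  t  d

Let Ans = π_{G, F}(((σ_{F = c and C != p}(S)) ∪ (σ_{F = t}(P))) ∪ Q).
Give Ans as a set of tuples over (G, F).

Apply σ_{F = c and C != p}; surviving tuples: {(b, c, q)}
Apply σ_{F = t}; surviving tuples: {(n, t, t), (u, t, p)}
Set union of the two operands is {(b, c, q), (n, t, t), (u, t, p)}.
Set union of the two operands is {(b, c, q), (m, k, y), (m, u, p), (n, t, t), (u, t, p), (v, w, u), (w, t, d)}.
π_{G, F} gives {(b, c), (m, k), (m, u), (n, t), (u, t), (v, w), (w, t)}.

{(b, c), (m, k), (m, u), (n, t), (u, t), (v, w), (w, t)}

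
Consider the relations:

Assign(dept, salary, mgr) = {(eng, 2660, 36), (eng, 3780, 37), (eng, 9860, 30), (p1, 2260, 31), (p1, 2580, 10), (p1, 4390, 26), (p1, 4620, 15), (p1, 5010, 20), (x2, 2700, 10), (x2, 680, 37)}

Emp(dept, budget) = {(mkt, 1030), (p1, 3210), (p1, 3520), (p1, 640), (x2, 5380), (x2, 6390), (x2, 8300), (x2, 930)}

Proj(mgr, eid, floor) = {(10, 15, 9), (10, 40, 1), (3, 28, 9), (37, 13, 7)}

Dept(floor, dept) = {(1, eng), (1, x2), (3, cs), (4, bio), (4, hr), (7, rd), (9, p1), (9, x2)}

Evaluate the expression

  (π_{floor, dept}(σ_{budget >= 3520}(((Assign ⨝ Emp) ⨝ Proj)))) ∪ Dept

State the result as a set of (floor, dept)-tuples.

{(1, eng), (1, p1), (1, x2), (3, cs), (4, bio), (4, hr), (7, rd), (7, x2), (9, p1), (9, x2)}

Assign ⋈ Emp (natural join on dept): {(p1, 2260, 31, 3210), (p1, 2260, 31, 3520), (p1, 2260, 31, 640), (p1, 2580, 10, 3210), (p1, 2580, 10, 3520), (p1, 2580, 10, 640), (p1, 4390, 26, 3210), (p1, 4390, 26, 3520), (p1, 4390, 26, 640), (p1, 4620, 15, 3210), (p1, 4620, 15, 3520), (p1, 4620, 15, 640), (p1, 5010, 20, 3210), (p1, 5010, 20, 3520), (p1, 5010, 20, 640), (x2, 2700, 10, 5380), (x2, 2700, 10, 6390), (x2, 2700, 10, 8300), (x2, 2700, 10, 930), (x2, 680, 37, 5380), (x2, 680, 37, 6390), (x2, 680, 37, 8300), (x2, 680, 37, 930)}
(Assign ⨝ Emp) ⋈ Proj (natural join on mgr): {(p1, 2580, 10, 3210, 15, 9), (p1, 2580, 10, 3210, 40, 1), (p1, 2580, 10, 3520, 15, 9), (p1, 2580, 10, 3520, 40, 1), (p1, 2580, 10, 640, 15, 9), (p1, 2580, 10, 640, 40, 1), (x2, 2700, 10, 5380, 15, 9), (x2, 2700, 10, 5380, 40, 1), (x2, 2700, 10, 6390, 15, 9), (x2, 2700, 10, 6390, 40, 1), (x2, 2700, 10, 8300, 15, 9), (x2, 2700, 10, 8300, 40, 1), (x2, 2700, 10, 930, 15, 9), (x2, 2700, 10, 930, 40, 1), (x2, 680, 37, 5380, 13, 7), (x2, 680, 37, 6390, 13, 7), (x2, 680, 37, 8300, 13, 7), (x2, 680, 37, 930, 13, 7)}
Selection budget >= 3520: {(p1, 2580, 10, 3520, 15, 9), (p1, 2580, 10, 3520, 40, 1), (x2, 2700, 10, 5380, 15, 9), (x2, 2700, 10, 5380, 40, 1), (x2, 2700, 10, 6390, 15, 9), (x2, 2700, 10, 6390, 40, 1), (x2, 2700, 10, 8300, 15, 9), (x2, 2700, 10, 8300, 40, 1), (x2, 680, 37, 5380, 13, 7), (x2, 680, 37, 6390, 13, 7), (x2, 680, 37, 8300, 13, 7)}
π_{floor, dept} gives {(1, p1), (1, x2), (7, x2), (9, p1), (9, x2)} (6 duplicate(s) eliminated).
Taking the union: {(1, eng), (1, p1), (1, x2), (3, cs), (4, bio), (4, hr), (7, rd), (7, x2), (9, p1), (9, x2)}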